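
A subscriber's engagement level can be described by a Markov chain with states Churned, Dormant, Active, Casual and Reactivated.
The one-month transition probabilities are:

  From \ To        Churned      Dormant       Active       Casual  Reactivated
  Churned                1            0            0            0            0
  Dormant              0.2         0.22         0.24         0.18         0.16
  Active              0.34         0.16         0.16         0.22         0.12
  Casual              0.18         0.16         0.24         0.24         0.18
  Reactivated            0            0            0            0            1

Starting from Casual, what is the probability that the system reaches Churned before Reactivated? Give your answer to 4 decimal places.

0.5729

Let h(s) be the probability of absorption at Churned starting from transient state s. Then h(Churned) = 1 and h(Reactivated) = 0. By first-step analysis:
h(Dormant) = 0.2·1 + 0.22·h(Dormant) + 0.24·h(Active) + 0.18·h(Casual) + 0.16·0
h(Active) = 0.34·1 + 0.16·h(Dormant) + 0.16·h(Active) + 0.22·h(Casual) + 0.12·0
h(Casual) = 0.18·1 + 0.16·h(Dormant) + 0.24·h(Active) + 0.24·h(Casual) + 0.18·0
Solving: h(Dormant) = 0.5941, h(Active) = 0.6680, h(Casual) = 0.5729.
Starting from Casual, the probability is 0.5729.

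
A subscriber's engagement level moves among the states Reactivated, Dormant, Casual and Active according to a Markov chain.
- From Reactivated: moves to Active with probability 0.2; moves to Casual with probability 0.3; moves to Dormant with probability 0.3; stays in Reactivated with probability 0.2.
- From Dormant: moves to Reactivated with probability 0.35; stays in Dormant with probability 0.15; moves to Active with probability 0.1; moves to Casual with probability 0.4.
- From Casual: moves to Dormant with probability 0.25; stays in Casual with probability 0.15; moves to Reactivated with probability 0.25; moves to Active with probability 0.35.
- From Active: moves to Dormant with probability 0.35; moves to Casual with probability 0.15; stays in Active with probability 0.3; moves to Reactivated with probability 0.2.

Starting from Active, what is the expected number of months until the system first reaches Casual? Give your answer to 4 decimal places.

Let t(s) be the expected number of months to first reach Casual from state s, with t(Casual) = 0. Conditioning on the first month:
t(Reactivated) = 1 + 0.2·t(Reactivated) + 0.3·t(Dormant) + 0.2·t(Active)
t(Dormant) = 1 + 0.35·t(Reactivated) + 0.15·t(Dormant) + 0.1·t(Active)
t(Active) = 1 + 0.2·t(Reactivated) + 0.35·t(Dormant) + 0.3·t(Active)
Solving: t(Reactivated) = 3.3548, t(Dormant) = 3.0161, t(Active) = 3.8952.
Expected months from Active to Casual: 3.8952.

3.8952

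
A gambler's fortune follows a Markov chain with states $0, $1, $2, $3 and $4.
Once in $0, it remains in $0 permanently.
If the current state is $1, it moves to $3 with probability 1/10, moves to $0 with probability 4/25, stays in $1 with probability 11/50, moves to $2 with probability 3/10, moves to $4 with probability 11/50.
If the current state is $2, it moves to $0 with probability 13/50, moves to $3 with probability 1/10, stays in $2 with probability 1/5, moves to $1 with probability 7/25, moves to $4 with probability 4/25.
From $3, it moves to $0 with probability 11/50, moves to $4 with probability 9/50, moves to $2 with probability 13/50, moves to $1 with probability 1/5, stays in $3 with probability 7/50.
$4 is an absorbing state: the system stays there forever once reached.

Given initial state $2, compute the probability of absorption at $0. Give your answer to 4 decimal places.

Let h(s) be the probability of absorption at $0 starting from transient state s. Then h($0) = 1 and h($4) = 0. By first-step analysis:
h($1) = 0.16·1 + 0.22·h($1) + 0.3·h($2) + 0.1·h($3) + 0.22·0
h($2) = 0.26·1 + 0.28·h($1) + 0.2·h($2) + 0.1·h($3) + 0.16·0
h($3) = 0.22·1 + 0.2·h($1) + 0.26·h($2) + 0.14·h($3) + 0.18·0
Solving: h($1) = 0.4917, h($2) = 0.5647, h($3) = 0.5409.
Starting from $2, the probability is 0.5647.

0.5647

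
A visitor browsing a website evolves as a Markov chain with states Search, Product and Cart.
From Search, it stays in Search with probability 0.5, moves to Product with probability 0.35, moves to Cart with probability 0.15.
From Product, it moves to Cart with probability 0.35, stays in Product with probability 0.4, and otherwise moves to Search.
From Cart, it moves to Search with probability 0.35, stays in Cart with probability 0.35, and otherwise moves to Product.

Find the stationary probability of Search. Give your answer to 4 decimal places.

Let the stationary distribution be π with π = πP and π_1 + π_2 + π_3 = 1.
π_1 = 0.5·π_1 + 0.25·π_2 + 0.35·π_3
π_2 = 0.35·π_1 + 0.4·π_2 + 0.3·π_3
Solving with the normalization constraint gives π = (0.3701, 0.3539, 0.2760).
So the stationary probability of Search is 0.3701.

0.3701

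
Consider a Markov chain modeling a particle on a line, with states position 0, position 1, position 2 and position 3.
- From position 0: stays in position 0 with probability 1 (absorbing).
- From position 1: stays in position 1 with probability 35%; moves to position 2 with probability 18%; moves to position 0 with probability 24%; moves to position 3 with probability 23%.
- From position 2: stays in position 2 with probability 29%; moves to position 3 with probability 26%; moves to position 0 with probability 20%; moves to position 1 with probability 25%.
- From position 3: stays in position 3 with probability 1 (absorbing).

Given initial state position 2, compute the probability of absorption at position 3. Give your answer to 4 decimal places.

Let h(s) be the probability of absorption at position 3 starting from transient state s. Then h(position 3) = 1 and h(position 0) = 0. By first-step analysis:
h(position 1) = 0.24·0 + 0.35·h(position 1) + 0.18·h(position 2) + 0.23·1
h(position 2) = 0.2·0 + 0.25·h(position 1) + 0.29·h(position 2) + 0.26·1
Solving: h(position 1) = 0.5044, h(position 2) = 0.5438.
Starting from position 2, the probability is 0.5438.

0.5438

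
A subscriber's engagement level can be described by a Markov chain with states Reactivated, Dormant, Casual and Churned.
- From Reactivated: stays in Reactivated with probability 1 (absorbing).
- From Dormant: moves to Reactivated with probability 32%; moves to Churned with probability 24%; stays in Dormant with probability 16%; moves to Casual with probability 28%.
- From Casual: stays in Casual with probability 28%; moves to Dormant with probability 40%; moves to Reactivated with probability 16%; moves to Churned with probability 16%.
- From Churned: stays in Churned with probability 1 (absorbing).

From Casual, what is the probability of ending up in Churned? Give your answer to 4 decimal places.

0.4675

Let h(s) be the probability of absorption at Churned starting from transient state s. Then h(Churned) = 1 and h(Reactivated) = 0. By first-step analysis:
h(Dormant) = 0.32·0 + 0.16·h(Dormant) + 0.28·h(Casual) + 0.24·1
h(Casual) = 0.16·0 + 0.4·h(Dormant) + 0.28·h(Casual) + 0.16·1
Solving: h(Dormant) = 0.4416, h(Casual) = 0.4675.
Starting from Casual, the probability is 0.4675.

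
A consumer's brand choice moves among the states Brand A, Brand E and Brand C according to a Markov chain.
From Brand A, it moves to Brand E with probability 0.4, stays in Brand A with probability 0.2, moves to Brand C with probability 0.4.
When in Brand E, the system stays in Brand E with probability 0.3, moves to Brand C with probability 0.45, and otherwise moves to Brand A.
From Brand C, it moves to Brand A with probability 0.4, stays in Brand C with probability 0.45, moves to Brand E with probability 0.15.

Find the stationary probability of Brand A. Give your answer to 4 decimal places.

Let the stationary distribution be π with π = πP and π_1 + π_2 + π_3 = 1.
π_1 = 0.2·π_1 + 0.25·π_2 + 0.4·π_3
π_2 = 0.4·π_1 + 0.3·π_2 + 0.15·π_3
Solving with the normalization constraint gives π = (0.3002, 0.2648, 0.4350).
So the stationary probability of Brand A is 0.3002.

0.3002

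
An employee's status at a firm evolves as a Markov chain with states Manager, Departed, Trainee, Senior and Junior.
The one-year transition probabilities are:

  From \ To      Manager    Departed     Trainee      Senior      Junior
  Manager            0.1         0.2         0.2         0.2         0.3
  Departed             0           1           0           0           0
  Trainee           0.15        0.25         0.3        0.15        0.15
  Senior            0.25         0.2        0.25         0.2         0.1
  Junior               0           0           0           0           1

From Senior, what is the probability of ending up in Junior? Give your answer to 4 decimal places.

0.4164

Let h(s) be the probability of absorption at Junior starting from transient state s. Then h(Junior) = 1 and h(Departed) = 0. By first-step analysis:
h(Manager) = 0.1·h(Manager) + 0.2·0 + 0.2·h(Trainee) + 0.2·h(Senior) + 0.3·1
h(Trainee) = 0.15·h(Manager) + 0.25·0 + 0.3·h(Trainee) + 0.15·h(Senior) + 0.15·1
h(Senior) = 0.25·h(Manager) + 0.2·0 + 0.25·h(Trainee) + 0.2·h(Senior) + 0.1·1
Solving: h(Manager) = 0.5180, h(Trainee) = 0.4145, h(Senior) = 0.4164.
Starting from Senior, the probability is 0.4164.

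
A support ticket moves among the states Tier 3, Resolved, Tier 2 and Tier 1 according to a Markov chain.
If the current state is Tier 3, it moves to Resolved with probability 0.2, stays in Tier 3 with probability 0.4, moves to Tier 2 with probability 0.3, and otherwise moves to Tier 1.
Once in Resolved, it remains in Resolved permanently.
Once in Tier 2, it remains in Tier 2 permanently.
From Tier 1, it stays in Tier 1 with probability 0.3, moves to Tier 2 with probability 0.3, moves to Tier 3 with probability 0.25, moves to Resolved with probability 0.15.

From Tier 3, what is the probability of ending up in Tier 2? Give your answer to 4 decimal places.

0.6076

Let h(s) be the probability of absorption at Tier 2 starting from transient state s. Then h(Tier 2) = 1 and h(Resolved) = 0. By first-step analysis:
h(Tier 3) = 0.4·h(Tier 3) + 0.2·0 + 0.3·1 + 0.1·h(Tier 1)
h(Tier 1) = 0.25·h(Tier 3) + 0.15·0 + 0.3·1 + 0.3·h(Tier 1)
Solving: h(Tier 3) = 0.6076, h(Tier 1) = 0.6456.
Starting from Tier 3, the probability is 0.6076.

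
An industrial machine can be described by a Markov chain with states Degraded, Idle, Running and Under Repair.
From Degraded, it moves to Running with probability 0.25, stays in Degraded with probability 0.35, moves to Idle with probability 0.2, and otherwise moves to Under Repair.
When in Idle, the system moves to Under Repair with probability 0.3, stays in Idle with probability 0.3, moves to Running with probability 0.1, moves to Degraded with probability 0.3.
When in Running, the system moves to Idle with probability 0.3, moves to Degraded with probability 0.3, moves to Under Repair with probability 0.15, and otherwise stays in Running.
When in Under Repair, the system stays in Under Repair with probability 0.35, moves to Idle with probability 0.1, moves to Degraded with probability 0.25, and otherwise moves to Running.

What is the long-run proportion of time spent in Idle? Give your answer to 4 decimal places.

0.2202

Let the stationary distribution be π with π = πP and π_1 + π_2 + π_3 + π_4 = 1.
π_1 = 0.35·π_1 + 0.3·π_2 + 0.3·π_3 + 0.25·π_4
π_2 = 0.2·π_1 + 0.3·π_2 + 0.3·π_3 + 0.1·π_4
π_3 = 0.25·π_1 + 0.1·π_2 + 0.25·π_3 + 0.3·π_4
Solving with the normalization constraint gives π = (0.3028, 0.2202, 0.2294, 0.2477).
So the stationary probability of Idle is 0.2202.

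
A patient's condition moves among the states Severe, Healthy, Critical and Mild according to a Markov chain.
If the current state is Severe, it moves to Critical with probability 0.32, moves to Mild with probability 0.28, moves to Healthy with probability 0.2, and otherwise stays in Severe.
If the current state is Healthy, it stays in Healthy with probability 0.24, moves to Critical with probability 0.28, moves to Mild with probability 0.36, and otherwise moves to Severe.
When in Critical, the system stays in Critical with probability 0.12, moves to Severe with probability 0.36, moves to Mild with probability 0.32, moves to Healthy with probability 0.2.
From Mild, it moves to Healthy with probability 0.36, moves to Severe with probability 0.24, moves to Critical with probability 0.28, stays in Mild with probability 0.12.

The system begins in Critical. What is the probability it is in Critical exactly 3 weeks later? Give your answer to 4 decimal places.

Propagate the distribution vector 3 weeks from Critical.
After 0 weeks: (0.0000, 0.0000, 1.0000, 0.0000)
After 1 week: (0.3600, 0.2000, 0.1200, 0.3200)
After 2 weeks: (0.2160, 0.2592, 0.2752, 0.2496)
After 3 weeks: (0.2333, 0.2503, 0.2446, 0.2718)
P(in Critical after 3 weeks) = 0.2446

0.2446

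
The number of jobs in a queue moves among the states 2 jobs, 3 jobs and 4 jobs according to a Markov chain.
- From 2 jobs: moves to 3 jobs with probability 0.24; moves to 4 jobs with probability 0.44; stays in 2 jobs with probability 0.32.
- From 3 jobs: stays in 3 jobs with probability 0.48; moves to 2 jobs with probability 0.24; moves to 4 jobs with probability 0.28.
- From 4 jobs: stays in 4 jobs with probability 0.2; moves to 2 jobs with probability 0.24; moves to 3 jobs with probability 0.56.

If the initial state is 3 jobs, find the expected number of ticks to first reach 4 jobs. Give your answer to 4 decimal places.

3.1081

Let t(s) be the expected number of ticks to first reach 4 jobs from state s, with t(4 jobs) = 0. Conditioning on the first tick:
t(2 jobs) = 1 + 0.32·t(2 jobs) + 0.24·t(3 jobs)
t(3 jobs) = 1 + 0.24·t(2 jobs) + 0.48·t(3 jobs)
Solving: t(2 jobs) = 2.5676, t(3 jobs) = 3.1081.
Expected ticks from 3 jobs to 4 jobs: 3.1081.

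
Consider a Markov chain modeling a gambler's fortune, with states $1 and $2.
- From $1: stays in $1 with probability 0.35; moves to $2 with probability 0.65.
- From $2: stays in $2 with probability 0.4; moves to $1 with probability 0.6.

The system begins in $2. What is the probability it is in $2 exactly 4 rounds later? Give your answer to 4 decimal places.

Propagate the distribution vector 4 rounds from $2.
After 0 rounds: (0.0000, 1.0000)
After 1 round: (0.6000, 0.4000)
After 2 rounds: (0.4500, 0.5500)
After 3 rounds: (0.4875, 0.5125)
After 4 rounds: (0.4781, 0.5219)
P(in $2 after 4 rounds) = 0.5219

0.5219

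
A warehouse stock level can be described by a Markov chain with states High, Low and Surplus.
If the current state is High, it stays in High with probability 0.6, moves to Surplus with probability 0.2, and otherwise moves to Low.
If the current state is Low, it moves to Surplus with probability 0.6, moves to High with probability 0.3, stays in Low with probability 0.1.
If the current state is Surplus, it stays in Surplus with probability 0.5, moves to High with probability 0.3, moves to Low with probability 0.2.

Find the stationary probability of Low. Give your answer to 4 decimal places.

0.1818

Let the stationary distribution be π with π = πP and π_1 + π_2 + π_3 = 1.
π_1 = 0.6·π_1 + 0.3·π_2 + 0.3·π_3
π_2 = 0.2·π_1 + 0.1·π_2 + 0.2·π_3
Solving with the normalization constraint gives π = (0.4286, 0.1818, 0.3896).
So the stationary probability of Low is 0.1818.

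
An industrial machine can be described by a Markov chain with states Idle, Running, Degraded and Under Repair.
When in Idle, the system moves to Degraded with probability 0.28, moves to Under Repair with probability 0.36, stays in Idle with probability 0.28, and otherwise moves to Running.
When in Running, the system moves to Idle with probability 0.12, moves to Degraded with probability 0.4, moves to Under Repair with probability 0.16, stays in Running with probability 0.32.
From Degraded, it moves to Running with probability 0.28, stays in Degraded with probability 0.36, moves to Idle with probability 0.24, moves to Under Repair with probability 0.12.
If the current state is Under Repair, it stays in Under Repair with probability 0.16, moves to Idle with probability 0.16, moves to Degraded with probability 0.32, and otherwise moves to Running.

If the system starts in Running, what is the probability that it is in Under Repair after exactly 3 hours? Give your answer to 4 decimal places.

0.1844

Propagate the distribution vector 3 hours from Running.
After 0 hours: (0.0000, 1.0000, 0.0000, 0.0000)
After 1 hour: (0.1200, 0.3200, 0.4000, 0.1600)
After 2 hours: (0.1936, 0.2816, 0.3568, 0.1680)
After 3 hours: (0.2005, 0.2660, 0.3491, 0.1844)
P(in Under Repair after 3 hours) = 0.1844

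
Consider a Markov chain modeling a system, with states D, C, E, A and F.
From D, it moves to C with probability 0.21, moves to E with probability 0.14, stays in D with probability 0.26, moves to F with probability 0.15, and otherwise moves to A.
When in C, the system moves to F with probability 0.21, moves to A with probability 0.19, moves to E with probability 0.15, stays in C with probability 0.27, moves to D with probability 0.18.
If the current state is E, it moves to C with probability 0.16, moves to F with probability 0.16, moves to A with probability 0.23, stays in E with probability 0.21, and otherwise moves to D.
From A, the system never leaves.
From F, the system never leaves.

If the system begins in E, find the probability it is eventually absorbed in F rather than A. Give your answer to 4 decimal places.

Let h(s) be the probability of absorption at F starting from transient state s. Then h(F) = 1 and h(A) = 0. By first-step analysis:
h(D) = 0.26·h(D) + 0.21·h(C) + 0.14·h(E) + 0.24·0 + 0.15·1
h(C) = 0.18·h(D) + 0.27·h(C) + 0.15·h(E) + 0.19·0 + 0.21·1
h(E) = 0.24·h(D) + 0.16·h(C) + 0.21·h(E) + 0.23·0 + 0.16·1
Solving: h(D) = 0.4193, h(C) = 0.4788, h(E) = 0.4269.
Starting from E, the probability is 0.4269.

0.4269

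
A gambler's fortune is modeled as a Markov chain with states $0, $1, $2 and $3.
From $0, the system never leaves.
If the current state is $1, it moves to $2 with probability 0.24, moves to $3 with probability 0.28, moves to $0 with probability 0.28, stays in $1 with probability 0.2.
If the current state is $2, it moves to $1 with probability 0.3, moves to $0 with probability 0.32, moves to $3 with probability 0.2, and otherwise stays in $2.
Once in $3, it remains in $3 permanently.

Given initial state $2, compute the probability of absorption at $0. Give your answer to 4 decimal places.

Let h(s) be the probability of absorption at $0 starting from transient state s. Then h($0) = 1 and h($3) = 0. By first-step analysis:
h($1) = 0.28·1 + 0.2·h($1) + 0.24·h($2) + 0.28·0
h($2) = 0.32·1 + 0.3·h($1) + 0.18·h($2) + 0.2·0
Solving: h($1) = 0.5247, h($2) = 0.5822.
Starting from $2, the probability is 0.5822.

0.5822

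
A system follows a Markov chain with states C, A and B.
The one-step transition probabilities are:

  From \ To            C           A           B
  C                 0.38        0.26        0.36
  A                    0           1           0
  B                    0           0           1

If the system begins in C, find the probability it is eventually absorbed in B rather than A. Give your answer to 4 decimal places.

0.5806

Let h(s) be the probability of absorption at B starting from transient state s. Then h(B) = 1 and h(A) = 0. By first-step analysis:
h(C) = 0.38·h(C) + 0.26·0 + 0.36·1
Solving: h(C) = 0.5806.
Starting from C, the probability is 0.5806.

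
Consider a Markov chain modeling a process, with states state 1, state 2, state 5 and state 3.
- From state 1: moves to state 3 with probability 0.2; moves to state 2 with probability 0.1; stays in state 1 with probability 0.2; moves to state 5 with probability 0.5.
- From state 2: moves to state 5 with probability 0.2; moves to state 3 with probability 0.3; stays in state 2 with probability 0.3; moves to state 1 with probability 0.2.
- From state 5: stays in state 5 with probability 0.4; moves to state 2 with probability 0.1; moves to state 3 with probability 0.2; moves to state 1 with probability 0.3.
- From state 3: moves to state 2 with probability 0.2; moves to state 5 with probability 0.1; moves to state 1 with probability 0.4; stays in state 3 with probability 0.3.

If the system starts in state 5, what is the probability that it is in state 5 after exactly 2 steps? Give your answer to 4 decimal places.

0.3500

Propagate the distribution vector 2 steps from state 5.
After 0 steps: (0.0000, 0.0000, 1.0000, 0.0000)
After 1 step: (0.3000, 0.1000, 0.4000, 0.2000)
After 2 steps: (0.2800, 0.1400, 0.3500, 0.2300)
P(in state 5 after 2 steps) = 0.3500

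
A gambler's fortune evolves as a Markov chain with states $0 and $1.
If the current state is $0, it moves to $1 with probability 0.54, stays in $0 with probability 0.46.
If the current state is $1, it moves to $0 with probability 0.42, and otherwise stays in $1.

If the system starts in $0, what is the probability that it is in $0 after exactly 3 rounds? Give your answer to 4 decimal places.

Propagate the distribution vector 3 rounds from $0.
After 0 rounds: (1.0000, 0.0000)
After 1 round: (0.4600, 0.5400)
After 2 rounds: (0.4384, 0.5616)
After 3 rounds: (0.4375, 0.5625)
P(in $0 after 3 rounds) = 0.4375

0.4375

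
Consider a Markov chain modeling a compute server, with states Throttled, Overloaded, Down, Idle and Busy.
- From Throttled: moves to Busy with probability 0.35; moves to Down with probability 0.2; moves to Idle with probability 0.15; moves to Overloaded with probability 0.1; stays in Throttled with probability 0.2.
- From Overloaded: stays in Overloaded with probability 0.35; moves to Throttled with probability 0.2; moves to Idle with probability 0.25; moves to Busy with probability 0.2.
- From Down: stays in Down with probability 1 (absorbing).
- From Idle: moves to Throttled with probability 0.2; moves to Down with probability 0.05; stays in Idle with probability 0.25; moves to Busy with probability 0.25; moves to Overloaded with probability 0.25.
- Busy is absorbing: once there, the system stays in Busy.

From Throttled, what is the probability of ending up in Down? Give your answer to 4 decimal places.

0.3110

Let h(s) be the probability of absorption at Down starting from transient state s. Then h(Down) = 1 and h(Busy) = 0. By first-step analysis:
h(Throttled) = 0.2·h(Throttled) + 0.1·h(Overloaded) + 0.2·1 + 0.15·h(Idle) + 0.35·0
h(Overloaded) = 0.2·h(Throttled) + 0.35·h(Overloaded) + 0.25·h(Idle) + 0.2·0
h(Idle) = 0.2·h(Throttled) + 0.25·h(Overloaded) + 0.05·1 + 0.25·h(Idle) + 0.25·0
Solving: h(Throttled) = 0.3110, h(Overloaded) = 0.1758, h(Idle) = 0.2082.
Starting from Throttled, the probability is 0.3110.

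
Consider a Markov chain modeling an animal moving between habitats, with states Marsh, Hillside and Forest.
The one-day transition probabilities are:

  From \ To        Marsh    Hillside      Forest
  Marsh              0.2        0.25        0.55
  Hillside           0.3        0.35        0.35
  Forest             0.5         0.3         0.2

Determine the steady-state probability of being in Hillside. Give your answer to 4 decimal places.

0.2980

Let the stationary distribution be π with π = πP and π_1 + π_2 + π_3 = 1.
π_1 = 0.2·π_1 + 0.3·π_2 + 0.5·π_3
π_2 = 0.25·π_1 + 0.35·π_2 + 0.3·π_3
Solving with the normalization constraint gives π = (0.3388, 0.2980, 0.3633).
So the stationary probability of Hillside is 0.2980.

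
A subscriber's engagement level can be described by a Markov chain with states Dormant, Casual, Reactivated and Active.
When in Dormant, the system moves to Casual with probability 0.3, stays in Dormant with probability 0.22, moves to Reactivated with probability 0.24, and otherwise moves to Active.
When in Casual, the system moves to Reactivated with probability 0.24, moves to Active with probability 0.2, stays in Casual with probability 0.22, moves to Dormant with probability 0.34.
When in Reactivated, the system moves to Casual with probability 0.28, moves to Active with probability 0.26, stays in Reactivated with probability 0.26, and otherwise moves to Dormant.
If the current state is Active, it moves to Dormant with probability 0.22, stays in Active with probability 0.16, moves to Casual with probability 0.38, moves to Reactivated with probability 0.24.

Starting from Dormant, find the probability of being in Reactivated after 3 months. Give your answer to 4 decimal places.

Propagate the distribution vector 3 months from Dormant.
After 0 months: (1.0000, 0.0000, 0.0000, 0.0000)
After 1 month: (0.2200, 0.3000, 0.2400, 0.2400)
After 2 months: (0.2512, 0.2904, 0.2448, 0.2136)
After 3 months: (0.2500, 0.2890, 0.2449, 0.2162)
P(in Reactivated after 3 months) = 0.2449

0.2449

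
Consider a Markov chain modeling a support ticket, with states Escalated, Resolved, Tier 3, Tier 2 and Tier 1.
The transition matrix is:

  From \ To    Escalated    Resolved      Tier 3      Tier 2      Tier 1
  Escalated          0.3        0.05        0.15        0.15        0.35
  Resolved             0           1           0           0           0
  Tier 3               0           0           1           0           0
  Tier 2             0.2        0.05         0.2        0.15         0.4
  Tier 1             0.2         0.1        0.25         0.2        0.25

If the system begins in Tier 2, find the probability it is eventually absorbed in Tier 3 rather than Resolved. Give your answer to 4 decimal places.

0.7547

Let h(s) be the probability of absorption at Tier 3 starting from transient state s. Then h(Tier 3) = 1 and h(Resolved) = 0. By first-step analysis:
h(Escalated) = 0.3·h(Escalated) + 0.05·0 + 0.15·1 + 0.15·h(Tier 2) + 0.35·h(Tier 1)
h(Tier 2) = 0.2·h(Escalated) + 0.05·0 + 0.2·1 + 0.15·h(Tier 2) + 0.4·h(Tier 1)
h(Tier 1) = 0.2·h(Escalated) + 0.1·0 + 0.25·1 + 0.2·h(Tier 2) + 0.25·h(Tier 1)
Solving: h(Escalated) = 0.7422, h(Tier 2) = 0.7547, h(Tier 1) = 0.7325.
Starting from Tier 2, the probability is 0.7547.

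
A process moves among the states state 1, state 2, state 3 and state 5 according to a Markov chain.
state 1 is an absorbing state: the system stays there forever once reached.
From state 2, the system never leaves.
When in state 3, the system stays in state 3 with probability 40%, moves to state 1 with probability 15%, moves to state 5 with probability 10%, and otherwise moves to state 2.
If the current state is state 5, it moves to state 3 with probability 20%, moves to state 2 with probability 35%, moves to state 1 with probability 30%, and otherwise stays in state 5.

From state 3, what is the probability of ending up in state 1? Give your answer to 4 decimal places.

Let h(s) be the probability of absorption at state 1 starting from transient state s. Then h(state 1) = 1 and h(state 2) = 0. By first-step analysis:
h(state 3) = 0.15·1 + 0.35·0 + 0.4·h(state 3) + 0.1·h(state 5)
h(state 5) = 0.3·1 + 0.35·0 + 0.2·h(state 3) + 0.15·h(state 5)
Solving: h(state 3) = 0.3214, h(state 5) = 0.4286.
Starting from state 3, the probability is 0.3214.

0.3214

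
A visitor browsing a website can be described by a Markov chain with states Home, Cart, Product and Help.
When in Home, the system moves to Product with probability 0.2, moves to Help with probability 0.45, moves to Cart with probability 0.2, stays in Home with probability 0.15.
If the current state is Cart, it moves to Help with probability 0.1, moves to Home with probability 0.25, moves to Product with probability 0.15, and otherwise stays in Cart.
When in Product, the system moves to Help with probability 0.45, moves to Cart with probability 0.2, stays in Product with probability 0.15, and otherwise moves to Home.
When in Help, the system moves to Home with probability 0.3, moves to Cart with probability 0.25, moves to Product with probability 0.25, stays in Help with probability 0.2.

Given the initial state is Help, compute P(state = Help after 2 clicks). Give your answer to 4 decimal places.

Propagate the distribution vector 2 clicks from Help.
After 0 clicks: (0.0000, 0.0000, 0.0000, 1.0000)
After 1 click: (0.3000, 0.2500, 0.2500, 0.2000)
After 2 clicks: (0.2175, 0.2850, 0.1850, 0.3125)
P(in Help after 2 clicks) = 0.3125

0.3125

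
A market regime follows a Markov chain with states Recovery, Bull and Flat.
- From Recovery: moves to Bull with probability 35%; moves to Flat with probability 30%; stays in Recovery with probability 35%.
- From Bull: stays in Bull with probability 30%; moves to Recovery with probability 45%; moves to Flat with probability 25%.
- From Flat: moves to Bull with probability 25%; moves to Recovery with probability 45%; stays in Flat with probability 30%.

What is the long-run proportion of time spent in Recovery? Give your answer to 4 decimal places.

0.4091

Let the stationary distribution be π with π = πP and π_1 + π_2 + π_3 = 1.
π_1 = 0.35·π_1 + 0.45·π_2 + 0.45·π_3
π_2 = 0.35·π_1 + 0.3·π_2 + 0.25·π_3
Solving with the normalization constraint gives π = (0.4091, 0.3062, 0.2847).
So the stationary probability of Recovery is 0.4091.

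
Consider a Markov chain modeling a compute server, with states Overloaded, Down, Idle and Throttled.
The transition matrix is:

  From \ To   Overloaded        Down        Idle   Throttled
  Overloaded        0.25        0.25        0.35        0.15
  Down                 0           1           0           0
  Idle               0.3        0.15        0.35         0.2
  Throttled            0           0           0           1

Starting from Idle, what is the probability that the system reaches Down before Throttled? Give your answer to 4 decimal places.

0.4902

Let h(s) be the probability of absorption at Down starting from transient state s. Then h(Down) = 1 and h(Throttled) = 0. By first-step analysis:
h(Overloaded) = 0.25·h(Overloaded) + 0.25·1 + 0.35·h(Idle) + 0.15·0
h(Idle) = 0.3·h(Overloaded) + 0.15·1 + 0.35·h(Idle) + 0.2·0
Solving: h(Overloaded) = 0.5621, h(Idle) = 0.4902.
Starting from Idle, the probability is 0.4902.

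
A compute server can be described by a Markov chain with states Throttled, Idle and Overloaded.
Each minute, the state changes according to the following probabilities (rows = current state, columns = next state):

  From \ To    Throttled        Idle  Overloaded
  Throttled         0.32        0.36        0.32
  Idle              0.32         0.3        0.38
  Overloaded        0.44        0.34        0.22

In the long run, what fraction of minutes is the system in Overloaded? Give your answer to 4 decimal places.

Let the stationary distribution be π with π = πP and π_1 + π_2 + π_3 = 1.
π_1 = 0.32·π_1 + 0.32·π_2 + 0.44·π_3
π_2 = 0.36·π_1 + 0.3·π_2 + 0.34·π_3
Solving with the normalization constraint gives π = (0.3571, 0.3338, 0.3091).
So the stationary probability of Overloaded is 0.3091.

0.3091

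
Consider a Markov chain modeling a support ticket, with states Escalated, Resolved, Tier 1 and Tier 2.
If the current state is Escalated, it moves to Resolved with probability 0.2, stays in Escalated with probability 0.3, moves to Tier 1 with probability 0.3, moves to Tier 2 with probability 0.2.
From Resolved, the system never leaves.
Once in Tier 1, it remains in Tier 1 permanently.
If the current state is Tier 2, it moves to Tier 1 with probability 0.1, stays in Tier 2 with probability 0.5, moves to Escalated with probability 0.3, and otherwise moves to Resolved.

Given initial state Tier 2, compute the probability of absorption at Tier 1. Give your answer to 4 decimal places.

0.5517

Let h(s) be the probability of absorption at Tier 1 starting from transient state s. Then h(Tier 1) = 1 and h(Resolved) = 0. By first-step analysis:
h(Escalated) = 0.3·h(Escalated) + 0.2·0 + 0.3·1 + 0.2·h(Tier 2)
h(Tier 2) = 0.3·h(Escalated) + 0.1·0 + 0.1·1 + 0.5·h(Tier 2)
Solving: h(Escalated) = 0.5862, h(Tier 2) = 0.5517.
Starting from Tier 2, the probability is 0.5517.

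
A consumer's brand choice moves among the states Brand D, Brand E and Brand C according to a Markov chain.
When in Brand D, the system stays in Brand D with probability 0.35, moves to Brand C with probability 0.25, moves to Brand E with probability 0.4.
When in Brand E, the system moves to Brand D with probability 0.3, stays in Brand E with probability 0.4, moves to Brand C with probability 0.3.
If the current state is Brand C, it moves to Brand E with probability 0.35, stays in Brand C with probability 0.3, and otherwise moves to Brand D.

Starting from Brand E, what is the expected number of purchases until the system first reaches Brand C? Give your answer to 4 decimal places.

Let t(s) be the expected number of purchases to first reach Brand C from state s, with t(Brand C) = 0. Conditioning on the first purchase:
t(Brand D) = 1 + 0.35·t(Brand D) + 0.4·t(Brand E)
t(Brand E) = 1 + 0.3·t(Brand D) + 0.4·t(Brand E)
Solving: t(Brand D) = 3.7037, t(Brand E) = 3.5185.
Expected purchases from Brand E to Brand C: 3.5185.

3.5185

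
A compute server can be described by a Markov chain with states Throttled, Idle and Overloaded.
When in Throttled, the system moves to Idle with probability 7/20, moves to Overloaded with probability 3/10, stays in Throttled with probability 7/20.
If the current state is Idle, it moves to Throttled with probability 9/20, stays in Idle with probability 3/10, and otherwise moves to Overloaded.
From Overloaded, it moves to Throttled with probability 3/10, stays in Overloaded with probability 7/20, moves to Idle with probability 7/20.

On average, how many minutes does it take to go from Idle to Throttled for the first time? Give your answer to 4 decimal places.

Let t(s) be the expected number of minutes to first reach Throttled from state s, with t(Throttled) = 0. Conditioning on the first minute:
t(Idle) = 1 + 0.3·t(Idle) + 0.25·t(Overloaded)
t(Overloaded) = 1 + 0.35·t(Idle) + 0.35·t(Overloaded)
Solving: t(Idle) = 2.4490, t(Overloaded) = 2.8571.
Expected minutes from Idle to Throttled: 2.4490.

2.4490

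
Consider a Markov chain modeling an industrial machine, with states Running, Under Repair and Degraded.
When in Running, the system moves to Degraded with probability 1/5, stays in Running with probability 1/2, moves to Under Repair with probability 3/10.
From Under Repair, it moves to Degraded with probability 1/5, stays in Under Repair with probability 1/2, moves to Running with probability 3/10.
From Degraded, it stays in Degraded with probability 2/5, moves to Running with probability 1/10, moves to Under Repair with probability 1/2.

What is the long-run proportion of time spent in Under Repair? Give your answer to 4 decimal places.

Let the stationary distribution be π with π = πP and π_1 + π_2 + π_3 = 1.
π_1 = 0.5·π_1 + 0.3·π_2 + 0.1·π_3
π_2 = 0.3·π_1 + 0.5·π_2 + 0.5·π_3
Solving with the normalization constraint gives π = (0.3125, 0.4375, 0.2500).
So the stationary probability of Under Repair is 0.4375.

0.4375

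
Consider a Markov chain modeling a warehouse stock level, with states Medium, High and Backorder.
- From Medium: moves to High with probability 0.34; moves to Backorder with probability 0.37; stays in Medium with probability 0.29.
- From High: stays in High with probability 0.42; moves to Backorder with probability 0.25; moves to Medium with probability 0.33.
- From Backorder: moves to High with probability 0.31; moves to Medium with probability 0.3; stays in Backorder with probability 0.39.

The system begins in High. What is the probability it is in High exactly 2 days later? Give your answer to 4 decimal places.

Sum over the intermediate state after 1 day:
P = P(High→Medium)·P(Medium→High) + P(High→High)·P(High→High) + P(High→Backorder)·P(Backorder→High)
  = 0.33×0.34 + 0.42×0.42 + 0.25×0.31
  = 0.1122 + 0.1764 + 0.0775 = 0.3661

0.3661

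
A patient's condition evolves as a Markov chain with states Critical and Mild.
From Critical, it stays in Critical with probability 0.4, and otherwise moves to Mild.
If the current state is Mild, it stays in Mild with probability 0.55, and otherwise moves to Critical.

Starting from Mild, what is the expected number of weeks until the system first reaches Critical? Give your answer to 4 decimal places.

2.2222

Let t(s) be the expected number of weeks to first reach Critical from state s, with t(Critical) = 0. Conditioning on the first week:
t(Mild) = 1 + 0.55·t(Mild)
Solving: t(Mild) = 2.2222.
Expected weeks from Mild to Critical: 2.2222.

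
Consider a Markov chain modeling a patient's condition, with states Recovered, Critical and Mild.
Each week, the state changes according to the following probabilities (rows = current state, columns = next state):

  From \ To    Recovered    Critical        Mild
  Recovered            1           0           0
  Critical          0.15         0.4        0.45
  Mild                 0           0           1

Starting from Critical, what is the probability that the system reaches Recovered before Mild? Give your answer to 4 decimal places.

0.2500

Let h(s) be the probability of absorption at Recovered starting from transient state s. Then h(Recovered) = 1 and h(Mild) = 0. By first-step analysis:
h(Critical) = 0.15·1 + 0.4·h(Critical) + 0.45·0
Solving: h(Critical) = 0.2500.
Starting from Critical, the probability is 0.2500.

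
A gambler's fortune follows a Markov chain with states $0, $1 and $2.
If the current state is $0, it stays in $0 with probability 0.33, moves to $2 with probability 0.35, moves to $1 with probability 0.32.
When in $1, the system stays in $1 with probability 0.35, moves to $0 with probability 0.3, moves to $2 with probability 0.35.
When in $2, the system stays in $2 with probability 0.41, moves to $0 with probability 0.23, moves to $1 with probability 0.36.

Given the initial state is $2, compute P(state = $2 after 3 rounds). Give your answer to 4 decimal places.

0.3725

Propagate the distribution vector 3 rounds from $2.
After 0 rounds: (0.0000, 0.0000, 1.0000)
After 1 round: (0.2300, 0.3600, 0.4100)
After 2 rounds: (0.2782, 0.3472, 0.3746)
After 3 rounds: (0.2821, 0.3454, 0.3725)
P(in $2 after 3 rounds) = 0.3725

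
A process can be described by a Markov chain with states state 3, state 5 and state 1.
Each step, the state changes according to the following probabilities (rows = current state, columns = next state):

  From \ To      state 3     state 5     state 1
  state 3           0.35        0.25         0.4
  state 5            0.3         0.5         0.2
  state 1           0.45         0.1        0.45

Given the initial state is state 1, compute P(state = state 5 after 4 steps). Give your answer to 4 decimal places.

Propagate the distribution vector 4 steps from state 1.
After 0 steps: (0.0000, 0.0000, 1.0000)
After 1 step: (0.4500, 0.1000, 0.4500)
After 2 steps: (0.3900, 0.2075, 0.4025)
After 3 steps: (0.3799, 0.2415, 0.3786)
After 4 steps: (0.3758, 0.2536, 0.3706)
P(in state 5 after 4 steps) = 0.2536

0.2536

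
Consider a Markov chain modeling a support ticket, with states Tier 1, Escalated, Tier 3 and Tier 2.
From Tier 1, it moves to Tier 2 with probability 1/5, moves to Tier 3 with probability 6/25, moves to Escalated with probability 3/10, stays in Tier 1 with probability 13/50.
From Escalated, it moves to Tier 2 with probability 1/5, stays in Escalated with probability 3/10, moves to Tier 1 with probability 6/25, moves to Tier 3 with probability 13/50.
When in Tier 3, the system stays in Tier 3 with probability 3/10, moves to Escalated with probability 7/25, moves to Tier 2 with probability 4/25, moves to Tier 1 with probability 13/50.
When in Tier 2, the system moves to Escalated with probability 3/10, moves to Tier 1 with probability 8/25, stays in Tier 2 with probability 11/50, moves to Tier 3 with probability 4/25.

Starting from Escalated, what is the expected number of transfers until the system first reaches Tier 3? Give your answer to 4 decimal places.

4.2669

Let t(s) be the expected number of transfers to first reach Tier 3 from state s, with t(Tier 3) = 0. Conditioning on the first transfer:
t(Tier 1) = 1 + 0.26·t(Tier 1) + 0.3·t(Escalated) + 0.2·t(Tier 2)
t(Escalated) = 1 + 0.24·t(Tier 1) + 0.3·t(Escalated) + 0.2·t(Tier 2)
t(Tier 2) = 1 + 0.32·t(Tier 1) + 0.3·t(Escalated) + 0.22·t(Tier 2)
Solving: t(Tier 1) = 4.3540, t(Escalated) = 4.2669, t(Tier 2) = 4.7094.
Expected transfers from Escalated to Tier 3: 4.2669.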